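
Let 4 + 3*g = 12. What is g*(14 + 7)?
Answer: 56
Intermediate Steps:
g = 8/3 (g = -4/3 + (1/3)*12 = -4/3 + 4 = 8/3 ≈ 2.6667)
g*(14 + 7) = 8*(14 + 7)/3 = (8/3)*21 = 56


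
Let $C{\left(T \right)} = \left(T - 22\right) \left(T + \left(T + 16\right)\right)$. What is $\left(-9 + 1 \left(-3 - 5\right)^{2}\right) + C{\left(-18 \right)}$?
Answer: $855$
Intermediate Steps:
$C{\left(T \right)} = \left(-22 + T\right) \left(16 + 2 T\right)$ ($C{\left(T \right)} = \left(-22 + T\right) \left(T + \left(16 + T\right)\right) = \left(-22 + T\right) \left(16 + 2 T\right)$)
$\left(-9 + 1 \left(-3 - 5\right)^{2}\right) + C{\left(-18 \right)} = \left(-9 + 1 \left(-3 - 5\right)^{2}\right) - \left(-152 - 648\right) = \left(-9 + 1 \left(-8\right)^{2}\right) + \left(-352 + 504 + 2 \cdot 324\right) = \left(-9 + 1 \cdot 64\right) + \left(-352 + 504 + 648\right) = \left(-9 + 64\right) + 800 = 55 + 800 = 855$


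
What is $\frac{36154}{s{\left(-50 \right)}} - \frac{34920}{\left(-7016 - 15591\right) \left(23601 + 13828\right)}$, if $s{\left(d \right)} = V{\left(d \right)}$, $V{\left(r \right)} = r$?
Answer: $- \frac{15295986501031}{21153935075} \approx -723.08$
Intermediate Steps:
$s{\left(d \right)} = d$
$\frac{36154}{s{\left(-50 \right)}} - \frac{34920}{\left(-7016 - 15591\right) \left(23601 + 13828\right)} = \frac{36154}{-50} - \frac{34920}{\left(-7016 - 15591\right) \left(23601 + 13828\right)} = 36154 \left(- \frac{1}{50}\right) - \frac{34920}{\left(-22607\right) 37429} = - \frac{18077}{25} - \frac{34920}{-846157403} = - \frac{18077}{25} - - \frac{34920}{846157403} = - \frac{18077}{25} + \frac{34920}{846157403} = - \frac{15295986501031}{21153935075}$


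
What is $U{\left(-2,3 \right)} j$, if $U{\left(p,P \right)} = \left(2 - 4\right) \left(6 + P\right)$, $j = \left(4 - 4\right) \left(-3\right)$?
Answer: $0$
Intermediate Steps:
$j = 0$ ($j = 0 \left(-3\right) = 0$)
$U{\left(p,P \right)} = -12 - 2 P$ ($U{\left(p,P \right)} = - 2 \left(6 + P\right) = -12 - 2 P$)
$U{\left(-2,3 \right)} j = \left(-12 - 6\right) 0 = \left(-18\right) 0 = 0$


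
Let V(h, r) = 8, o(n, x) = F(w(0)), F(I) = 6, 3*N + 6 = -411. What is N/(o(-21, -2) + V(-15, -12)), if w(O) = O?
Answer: -139/14 ≈ -9.9286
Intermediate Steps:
N = -139 (N = -2 + (⅓)*(-411) = -2 - 137 = -139)
o(n, x) = 6
N/(o(-21, -2) + V(-15, -12)) = -139/(6 + 8) = -139/14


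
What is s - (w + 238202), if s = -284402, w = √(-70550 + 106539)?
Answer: -522604 - √35989 ≈ -5.2279e+5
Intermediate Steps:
w = √35989 ≈ 189.71
s - (w + 238202) = -284402 - (√35989 + 238202) = -284402 - (238202 + √35989) = -284402 + (-238202 - √35989) = -522604 - √35989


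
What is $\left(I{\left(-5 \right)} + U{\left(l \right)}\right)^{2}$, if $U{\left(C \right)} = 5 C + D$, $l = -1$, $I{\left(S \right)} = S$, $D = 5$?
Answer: $25$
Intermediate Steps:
$U{\left(C \right)} = 5 + 5 C$ ($U{\left(C \right)} = 5 C + 5 = 5 + 5 C$)
$\left(I{\left(-5 \right)} + U{\left(l \right)}\right)^{2} = \left(-5 + \left(5 + 5 \left(-1\right)\right)\right)^{2} = \left(-5 + \left(5 - 5\right)\right)^{2} = \left(-5 + 0\right)^{2} = \left(-5\right)^{2} = 25$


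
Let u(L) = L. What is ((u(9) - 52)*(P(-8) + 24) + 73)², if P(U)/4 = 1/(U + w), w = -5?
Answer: 151167025/169 ≈ 8.9448e+5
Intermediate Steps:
P(U) = 4/(-5 + U) (P(U) = 4/(U - 5) = 4/(-5 + U))
((u(9) - 52)*(P(-8) + 24) + 73)² = ((9 - 52)*(4/(-5 - 8) + 24) + 73)² = (-43*(4/(-13) + 24) + 73)² = (-43*(4*(-1/13) + 24) + 73)² = (-43*(-4/13 + 24) + 73)² = (-43*308/13 + 73)² = (-13244/13 + 73)² = (-12295/13)² = 151167025/169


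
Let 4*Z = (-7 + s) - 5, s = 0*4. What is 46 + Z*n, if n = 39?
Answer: -71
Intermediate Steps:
s = 0
Z = -3 (Z = ((-7 + 0) - 5)/4 = (-7 - 5)/4 = (¼)*(-12) = -3)
46 + Z*n = 46 - 3*39 = 46 - 117 = -71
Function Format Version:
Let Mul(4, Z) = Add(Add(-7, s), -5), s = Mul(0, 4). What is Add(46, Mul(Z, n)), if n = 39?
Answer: -71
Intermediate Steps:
s = 0
Z = -3 (Z = Mul(Rational(1, 4), Add(Add(-7, 0), -5)) = Mul(Rational(1, 4), Add(-7, -5)) = Mul(Rational(1, 4), -12) = -3)
Add(46, Mul(Z, n)) = Add(46, Mul(-3, 39)) = Add(46, -117) = -71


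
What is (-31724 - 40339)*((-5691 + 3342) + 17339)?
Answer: -1080224370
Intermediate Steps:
(-31724 - 40339)*((-5691 + 3342) + 17339) = -72063*(-2349 + 17339) = -72063*14990 = -1080224370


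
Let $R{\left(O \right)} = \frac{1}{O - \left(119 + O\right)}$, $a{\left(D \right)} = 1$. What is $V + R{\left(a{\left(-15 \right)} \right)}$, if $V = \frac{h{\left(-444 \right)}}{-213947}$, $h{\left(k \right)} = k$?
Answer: $- \frac{161111}{25459693} \approx -0.0063281$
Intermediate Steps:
$R{\left(O \right)} = - \frac{1}{119}$ ($R{\left(O \right)} = \frac{1}{-119} = - \frac{1}{119}$)
$V = \frac{444}{213947}$ ($V = - \frac{444}{-213947} = \left(-444\right) \left(- \frac{1}{213947}\right) = \frac{444}{213947} \approx 0.0020753$)
$V + R{\left(a{\left(-15 \right)} \right)} = \frac{444}{213947} - \frac{1}{119} = - \frac{161111}{25459693}$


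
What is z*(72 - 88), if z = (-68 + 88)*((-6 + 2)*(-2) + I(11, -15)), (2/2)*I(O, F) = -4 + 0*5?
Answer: -1280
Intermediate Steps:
I(O, F) = -4 (I(O, F) = -4 + 0*5 = -4 + 0 = -4)
z = 80 (z = (-68 + 88)*((-6 + 2)*(-2) - 4) = 20*(-4*(-2) - 4) = 20*(8 - 4) = 20*4 = 80)
z*(72 - 88) = 80*(72 - 88) = 80*(-16) = -1280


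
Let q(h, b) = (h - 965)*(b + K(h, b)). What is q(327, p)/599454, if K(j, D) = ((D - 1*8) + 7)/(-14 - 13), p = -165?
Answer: 1368191/8092629 ≈ 0.16907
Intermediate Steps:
K(j, D) = 1/27 - D/27 (K(j, D) = ((D - 8) + 7)/(-27) = ((-8 + D) + 7)*(-1/27) = (-1 + D)*(-1/27) = 1/27 - D/27)
q(h, b) = (-965 + h)*(1/27 + 26*b/27) (q(h, b) = (h - 965)*(b + (1/27 - b/27)) = (-965 + h)*(1/27 + 26*b/27))
q(327, p)/599454 = (-965/27 - 25090/27*(-165) + (1/27)*327 + (26/27)*(-165)*327)/599454 = (-965/27 + 1379950/9 + 109/9 - 155870/3)*(1/599454) = (2736382/27)*(1/599454) = 1368191/8092629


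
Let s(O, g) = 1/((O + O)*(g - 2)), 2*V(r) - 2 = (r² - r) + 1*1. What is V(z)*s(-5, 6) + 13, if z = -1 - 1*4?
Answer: 1007/80 ≈ 12.587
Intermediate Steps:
z = -5 (z = -1 - 4 = -5)
V(r) = 3/2 + r²/2 - r/2 (V(r) = 1 + ((r² - r) + 1*1)/2 = 1 + ((r² - r) + 1)/2 = 1 + (1 + r² - r)/2 = 1 + (½ + r²/2 - r/2) = 3/2 + r²/2 - r/2)
s(O, g) = 1/(2*O*(-2 + g)) (s(O, g) = 1/((2*O)*(-2 + g)) = 1/(2*O*(-2 + g)))
V(z)*s(-5, 6) + 13 = (3/2 + (½)*(-5)² - ½*(-5))*((½)/(-5*(-2 + 6))) + 13 = (3/2 + (½)*25 + 5/2)*((½)*(-⅕)/4) + 13 = (3/2 + 25/2 + 5/2)*((½)*(-⅕)*(¼)) + 13 = (33/2)*(-1/40) + 13 = -33/80 + 13 = 1007/80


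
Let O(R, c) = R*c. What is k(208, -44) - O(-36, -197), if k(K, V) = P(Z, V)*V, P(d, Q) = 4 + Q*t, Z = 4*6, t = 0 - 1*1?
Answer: -9204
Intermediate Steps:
t = -1 (t = 0 - 1 = -1)
Z = 24
P(d, Q) = 4 - Q (P(d, Q) = 4 + Q*(-1) = 4 - Q)
k(K, V) = V*(4 - V) (k(K, V) = (4 - V)*V = V*(4 - V))
k(208, -44) - O(-36, -197) = -44*(4 - 1*(-44)) - (-36)*(-197) = -44*(4 + 44) - 1*7092 = -44*48 - 7092 = -2112 - 7092 = -9204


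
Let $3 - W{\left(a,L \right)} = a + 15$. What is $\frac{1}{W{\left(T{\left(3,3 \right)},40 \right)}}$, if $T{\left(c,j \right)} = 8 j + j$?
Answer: $- \frac{1}{39} \approx -0.025641$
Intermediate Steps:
$T{\left(c,j \right)} = 9 j$
$W{\left(a,L \right)} = -12 - a$ ($W{\left(a,L \right)} = 3 - \left(a + 15\right) = 3 - \left(15 + a\right) = -12 - a$)
$\frac{1}{W{\left(T{\left(3,3 \right)},40 \right)}} = \frac{1}{-12 - 9 \cdot 3} = \frac{1}{-12 - 27} = \frac{1}{-39} = - \frac{1}{39}$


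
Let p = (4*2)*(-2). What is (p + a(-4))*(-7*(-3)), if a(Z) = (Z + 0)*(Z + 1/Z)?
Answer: 21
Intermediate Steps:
p = -16 (p = 8*(-2) = -16)
a(Z) = Z*(Z + 1/Z)
(p + a(-4))*(-7*(-3)) = (-16 + (1 + (-4)**2))*(-7*(-3)) = (-16 + (1 + 16))*21 = (-16 + 17)*21 = 1*21 = 21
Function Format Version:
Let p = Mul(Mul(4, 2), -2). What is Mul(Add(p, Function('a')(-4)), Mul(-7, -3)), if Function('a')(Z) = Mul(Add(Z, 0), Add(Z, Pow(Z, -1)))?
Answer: 21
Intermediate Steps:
p = -16 (p = Mul(8, -2) = -16)
Function('a')(Z) = Mul(Z, Add(Z, Pow(Z, -1)))
Mul(Add(p, Function('a')(-4)), Mul(-7, -3)) = Mul(Add(-16, Add(1, Pow(-4, 2))), Mul(-7, -3)) = Mul(Add(-16, Add(1, 16)), 21) = Mul(Add(-16, 17), 21) = Mul(1, 21) = 21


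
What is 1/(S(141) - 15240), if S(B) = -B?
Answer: -1/15381 ≈ -6.5015e-5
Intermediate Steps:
1/(S(141) - 15240) = 1/(-1*141 - 15240) = 1/(-141 - 15240) = 1/(-15381) = -1/15381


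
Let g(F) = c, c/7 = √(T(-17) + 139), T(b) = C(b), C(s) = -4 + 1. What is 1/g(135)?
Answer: √34/476 ≈ 0.012250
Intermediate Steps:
C(s) = -3
T(b) = -3
c = 14*√34 (c = 7*√(-3 + 139) = 7*√136 = 7*(2*√34) = 14*√34 ≈ 81.633)
g(F) = 14*√34
1/g(135) = 1/(14*√34) = √34/476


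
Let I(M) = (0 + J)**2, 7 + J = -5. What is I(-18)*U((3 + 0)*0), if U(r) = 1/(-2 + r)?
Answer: -72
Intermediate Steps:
J = -12 (J = -7 - 5 = -12)
I(M) = 144 (I(M) = (0 - 12)**2 = (-12)**2 = 144)
I(-18)*U((3 + 0)*0) = 144/(-2 + (3 + 0)*0) = 144/(-2 + 3*0) = 144/(-2 + 0) = 144/(-2) = 144*(-1/2) = -72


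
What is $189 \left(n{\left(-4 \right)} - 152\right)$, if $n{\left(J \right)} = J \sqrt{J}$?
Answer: $-28728 - 1512 i \approx -28728.0 - 1512.0 i$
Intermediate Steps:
$n{\left(J \right)} = J^{\frac{3}{2}}$
$189 \left(n{\left(-4 \right)} - 152\right) = 189 \left(\left(-4\right)^{\frac{3}{2}} - 152\right) = 189 \left(- 8 i - 152\right) = 189 \left(-152 - 8 i\right) = -28728 - 1512 i$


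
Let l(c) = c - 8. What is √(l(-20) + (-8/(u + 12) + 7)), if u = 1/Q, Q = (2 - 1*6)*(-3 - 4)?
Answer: 7*I*√50213/337 ≈ 4.6545*I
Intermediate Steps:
Q = 28 (Q = (2 - 6)*(-7) = -4*(-7) = 28)
l(c) = -8 + c
u = 1/28 ≈ 0.035714
√(l(-20) + (-8/(u + 12) + 7)) = √((-8 - 20) + (-8/(1/28 + 12) + 7)) = √(-28 + (-8/(337/28) + 7)) = √(-28 + ((28/337)*(-8) + 7)) = √(-28 + (-224/337 + 7)) = √(-28 + 2135/337) = √(-7301/337) = 7*I*√50213/337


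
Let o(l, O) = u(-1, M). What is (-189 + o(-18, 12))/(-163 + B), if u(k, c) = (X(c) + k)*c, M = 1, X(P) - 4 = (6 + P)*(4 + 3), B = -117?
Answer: 137/280 ≈ 0.48929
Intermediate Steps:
X(P) = 46 + 7*P (X(P) = 4 + (6 + P)*(4 + 3) = 4 + (6 + P)*7 = 4 + (42 + 7*P) = 46 + 7*P)
u(k, c) = c*(46 + k + 7*c) (u(k, c) = ((46 + 7*c) + k)*c = (46 + k + 7*c)*c = c*(46 + k + 7*c))
o(l, O) = 52 (o(l, O) = 1*(46 - 1 + 7*1) = 1*(46 - 1 + 7) = 1*52 = 52)
(-189 + o(-18, 12))/(-163 + B) = (-189 + 52)/(-163 - 117) = -137/(-280) = -137*(-1/280) = 137/280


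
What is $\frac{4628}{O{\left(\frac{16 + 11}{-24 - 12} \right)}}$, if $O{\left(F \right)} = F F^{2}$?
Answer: $- \frac{296192}{27} \approx -10970.0$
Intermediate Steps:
$O{\left(F \right)} = F^{3}$
$\frac{4628}{O{\left(\frac{16 + 11}{-24 - 12} \right)}} = \frac{4628}{\left(\frac{16 + 11}{-24 - 12}\right)^{3}} = \frac{4628}{\left(\frac{27}{-36}\right)^{3}} = \frac{4628}{\left(27 \left(- \frac{1}{36}\right)\right)^{3}} = \frac{4628}{\left(- \frac{3}{4}\right)^{3}} = \frac{4628}{- \frac{27}{64}} = 4628 \left(- \frac{64}{27}\right) = - \frac{296192}{27}$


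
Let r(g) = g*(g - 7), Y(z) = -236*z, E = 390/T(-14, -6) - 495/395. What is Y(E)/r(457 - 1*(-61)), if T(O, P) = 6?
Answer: -594248/10455571 ≈ -0.056836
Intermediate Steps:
E = 5036/79 (E = 390/6 - 495/395 = 390*(⅙) - 495*1/395 = 65 - 99/79 = 5036/79 ≈ 63.747)
r(g) = g*(-7 + g)
Y(E)/r(457 - 1*(-61)) = (-236*5036/79)/(((457 - 1*(-61))*(-7 + (457 - 1*(-61))))) = -1188496*1/((-7 + (457 + 61))*(457 + 61))/79 = -1188496*1/(518*(-7 + 518))/79 = -1188496/(79*(518*511)) = -1188496/79/264698 = -1188496/79*1/264698 = -594248/10455571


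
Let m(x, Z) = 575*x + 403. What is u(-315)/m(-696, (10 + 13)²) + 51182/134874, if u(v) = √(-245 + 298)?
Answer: 25591/67437 - √53/399797 ≈ 0.37946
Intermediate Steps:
u(v) = √53
m(x, Z) = 403 + 575*x
u(-315)/m(-696, (10 + 13)²) + 51182/134874 = √53/(403 + 575*(-696)) + 51182/134874 = √53/(403 - 400200) + 51182*(1/134874) = √53/(-399797) + 25591/67437 = √53*(-1/399797) + 25591/67437 = -√53/399797 + 25591/67437 = 25591/67437 - √53/399797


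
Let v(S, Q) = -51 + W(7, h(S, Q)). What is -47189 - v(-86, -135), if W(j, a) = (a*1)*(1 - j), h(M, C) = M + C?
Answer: -48464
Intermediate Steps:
h(M, C) = C + M
W(j, a) = a*(1 - j)
v(S, Q) = -51 - 6*Q - 6*S (v(S, Q) = -51 + (Q + S)*(1 - 1*7) = -51 + (Q + S)*(1 - 7) = -51 + (Q + S)*(-6) = -51 + (-6*Q - 6*S) = -51 - 6*Q - 6*S)
-47189 - v(-86, -135) = -47189 - (-51 - 6*(-135) - 6*(-86)) = -47189 - (-51 + 810 + 516) = -47189 - 1*1275 = -47189 - 1275 = -48464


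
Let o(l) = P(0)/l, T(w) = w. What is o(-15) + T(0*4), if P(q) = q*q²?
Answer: 0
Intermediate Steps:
P(q) = q³
o(l) = 0 (o(l) = 0³/l = 0/l = 0)
o(-15) + T(0*4) = 0 + 0*4 = 0 + 0 = 0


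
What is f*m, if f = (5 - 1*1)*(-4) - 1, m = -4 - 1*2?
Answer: 102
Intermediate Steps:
m = -6 (m = -4 - 2 = -6)
f = -17 (f = (5 - 1)*(-4) - 1 = 4*(-4) - 1 = -16 - 1 = -17)
f*m = -17*(-6) = 102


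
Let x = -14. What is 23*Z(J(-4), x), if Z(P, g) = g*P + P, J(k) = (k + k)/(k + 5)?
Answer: 2392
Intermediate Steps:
J(k) = 2*k/(5 + k) (J(k) = (2*k)/(5 + k) = 2*k/(5 + k))
Z(P, g) = P + P*g (Z(P, g) = P*g + P = P + P*g)
23*Z(J(-4), x) = 23*((2*(-4)/(5 - 4))*(1 - 14)) = 23*((2*(-4)/1)*(-13)) = 23*((2*(-4)*1)*(-13)) = 23*(-8*(-13)) = 23*104 = 2392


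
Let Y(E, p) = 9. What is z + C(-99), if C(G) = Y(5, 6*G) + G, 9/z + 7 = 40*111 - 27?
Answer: -396531/4406 ≈ -89.998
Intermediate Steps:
z = 9/4406 (z = 9/(-7 + (40*111 - 27)) = 9/(-7 + (4440 - 27)) = 9/(-7 + 4413) = 9/4406 ≈ 0.0020427)
C(G) = 9 + G
z + C(-99) = 9/4406 + (9 - 99) = 9/4406 - 90 = -396531/4406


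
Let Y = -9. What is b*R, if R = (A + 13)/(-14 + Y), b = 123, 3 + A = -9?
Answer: -123/23 ≈ -5.3478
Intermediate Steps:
A = -12 (A = -3 - 9 = -12)
R = -1/23 (R = (-12 + 13)/(-14 - 9) = 1/(-23) = 1*(-1/23) = -1/23 ≈ -0.043478)
b*R = 123*(-1/23) = -123/23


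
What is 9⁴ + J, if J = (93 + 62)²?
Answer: 30586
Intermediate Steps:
J = 24025 (J = 155² = 24025)
9⁴ + J = 9⁴ + 24025 = 6561 + 24025 = 30586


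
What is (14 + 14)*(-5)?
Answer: -140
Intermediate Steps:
(14 + 14)*(-5) = 28*(-5) = -140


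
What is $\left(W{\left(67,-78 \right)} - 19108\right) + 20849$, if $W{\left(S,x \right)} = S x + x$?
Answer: $-3563$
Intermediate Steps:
$W{\left(S,x \right)} = x + S x$
$\left(W{\left(67,-78 \right)} - 19108\right) + 20849 = \left(- 78 \left(1 + 67\right) - 19108\right) + 20849 = \left(\left(-78\right) 68 - 19108\right) + 20849 = \left(-5304 - 19108\right) + 20849 = -24412 + 20849 = -3563$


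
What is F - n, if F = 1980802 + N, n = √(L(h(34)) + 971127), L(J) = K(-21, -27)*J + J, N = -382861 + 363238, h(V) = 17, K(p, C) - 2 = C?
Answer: 1961179 - √970719 ≈ 1.9602e+6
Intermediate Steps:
K(p, C) = 2 + C
N = -19623
L(J) = -24*J (L(J) = (2 - 27)*J + J = -25*J + J = -24*J)
n = √970719 (n = √(-24*17 + 971127) = √(-408 + 971127) = √970719 ≈ 985.25)
F = 1961179 (F = 1980802 - 19623 = 1961179)
F - n = 1961179 - √970719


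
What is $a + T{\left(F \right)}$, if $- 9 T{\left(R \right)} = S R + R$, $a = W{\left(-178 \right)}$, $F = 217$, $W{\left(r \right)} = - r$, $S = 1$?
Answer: $\frac{1168}{9} \approx 129.78$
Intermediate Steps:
$a = 178$ ($a = \left(-1\right) \left(-178\right) = 178$)
$T{\left(R \right)} = - \frac{2 R}{9}$ ($T{\left(R \right)} = - \frac{1 R + R}{9} = - \frac{R + R}{9} = - \frac{2 R}{9}$)
$a + T{\left(F \right)} = 178 - \frac{434}{9} = \frac{1168}{9}$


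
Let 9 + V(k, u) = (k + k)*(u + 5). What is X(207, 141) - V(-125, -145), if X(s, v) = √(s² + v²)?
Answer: -34991 + 3*√6970 ≈ -34741.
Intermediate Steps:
V(k, u) = -9 + 2*k*(5 + u) (V(k, u) = -9 + (k + k)*(u + 5) = -9 + (2*k)*(5 + u) = -9 + 2*k*(5 + u))
X(207, 141) - V(-125, -145) = √(207² + 141²) - (-9 + 10*(-125) + 2*(-125)*(-145)) = √(42849 + 19881) - (-9 - 1250 + 36250) = √62730 - 1*34991 = 3*√6970 - 34991 = -34991 + 3*√6970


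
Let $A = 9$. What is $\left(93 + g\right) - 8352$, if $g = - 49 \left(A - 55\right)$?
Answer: $-6005$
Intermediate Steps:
$g = 2254$ ($g = - 49 \left(9 - 55\right) = \left(-49\right) \left(-46\right) = 2254$)
$\left(93 + g\right) - 8352 = \left(93 + 2254\right) - 8352 = 2347 - 8352 = -6005$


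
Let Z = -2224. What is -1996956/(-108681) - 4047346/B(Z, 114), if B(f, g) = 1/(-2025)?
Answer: 17465411049306/2131 ≈ 8.1959e+9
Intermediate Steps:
B(f, g) = -1/2025
-1996956/(-108681) - 4047346/B(Z, 114) = -1996956/(-108681) - 4047346/(-1/2025) = -1996956*(-1/108681) - 4047346*(-2025) = 39156/2131 + 8195875650 = 17465411049306/2131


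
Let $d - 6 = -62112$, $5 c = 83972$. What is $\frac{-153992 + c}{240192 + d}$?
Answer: $- \frac{342994}{445215} \approx -0.7704$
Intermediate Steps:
$c = \frac{83972}{5}$ ($c = \frac{1}{5} \cdot 83972 = \frac{83972}{5} \approx 16794.0$)
$d = -62106$ ($d = 6 - 62112 = -62106$)
$\frac{-153992 + c}{240192 + d} = \frac{-153992 + \frac{83972}{5}}{240192 - 62106} = - \frac{685988}{5 \cdot 178086} = \left(- \frac{685988}{5}\right) \frac{1}{178086} = - \frac{342994}{445215}$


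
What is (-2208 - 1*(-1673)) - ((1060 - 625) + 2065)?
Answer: -3035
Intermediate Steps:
(-2208 - 1*(-1673)) - ((1060 - 625) + 2065) = (-2208 + 1673) - (435 + 2065) = -535 - 1*2500 = -535 - 2500 = -3035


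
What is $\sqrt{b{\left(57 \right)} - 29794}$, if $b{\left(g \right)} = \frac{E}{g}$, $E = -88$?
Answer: $\frac{i \sqrt{96805722}}{57} \approx 172.61 i$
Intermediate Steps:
$b{\left(g \right)} = - \frac{88}{g}$
$\sqrt{b{\left(57 \right)} - 29794} = \sqrt{- \frac{88}{57} - 29794} = \sqrt{- \frac{1698346}{57}} = \frac{i \sqrt{96805722}}{57}$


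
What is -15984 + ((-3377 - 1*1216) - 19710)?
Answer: -40287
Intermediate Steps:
-15984 + ((-3377 - 1*1216) - 19710) = -15984 + ((-3377 - 1216) - 19710) = -15984 + (-4593 - 19710) = -15984 - 24303 = -40287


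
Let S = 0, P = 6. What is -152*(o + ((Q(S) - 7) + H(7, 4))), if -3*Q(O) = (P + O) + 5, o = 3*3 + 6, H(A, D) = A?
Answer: -5168/3 ≈ -1722.7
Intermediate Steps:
o = 15 (o = 9 + 6 = 15)
Q(O) = -11/3 - O/3 (Q(O) = -((6 + O) + 5)/3 = -(11 + O)/3 = -11/3 - O/3)
-152*(o + ((Q(S) - 7) + H(7, 4))) = -152*(15 + (((-11/3 - ⅓*0) - 7) + 7)) = -152*(15 + (((-11/3 + 0) - 7) + 7)) = -152*(15 + ((-11/3 - 7) + 7)) = -152*(15 + (-32/3 + 7)) = -152*(15 - 11/3) = -152*34/3 = -5168/3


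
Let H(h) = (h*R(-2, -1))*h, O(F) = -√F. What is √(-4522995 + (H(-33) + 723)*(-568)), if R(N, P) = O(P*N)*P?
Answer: √(-4933659 - 618552*√2) ≈ 2410.1*I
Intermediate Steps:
R(N, P) = -P*√(N*P) (R(N, P) = (-√(P*N))*P = (-√(N*P))*P = -P*√(N*P))
H(h) = √2*h² (H(h) = (h*(-1*(-1)*√(-2*(-1))))*h = (h*(-1*(-1)*√2))*h = (h*√2)*h = √2*h²)
√(-4522995 + (H(-33) + 723)*(-568)) = √(-4522995 + (√2*(-33)² + 723)*(-568)) = √(-4522995 + (√2*1089 + 723)*(-568)) = √(-4522995 + (1089*√2 + 723)*(-568)) = √(-4522995 + (723 + 1089*√2)*(-568)) = √(-4522995 + (-410664 - 618552*√2)) = √(-4933659 - 618552*√2)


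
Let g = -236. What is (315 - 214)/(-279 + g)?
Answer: -101/515 ≈ -0.19612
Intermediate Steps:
(315 - 214)/(-279 + g) = (315 - 214)/(-279 - 236) = 101/(-515) = 101*(-1/515) = -101/515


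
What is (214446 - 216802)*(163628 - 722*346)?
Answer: 203049504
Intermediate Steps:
(214446 - 216802)*(163628 - 722*346) = -2356*(163628 - 249812) = -2356*(-86184) = 203049504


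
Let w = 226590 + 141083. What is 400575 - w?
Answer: 32902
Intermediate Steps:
w = 367673
400575 - w = 400575 - 1*367673 = 400575 - 367673 = 32902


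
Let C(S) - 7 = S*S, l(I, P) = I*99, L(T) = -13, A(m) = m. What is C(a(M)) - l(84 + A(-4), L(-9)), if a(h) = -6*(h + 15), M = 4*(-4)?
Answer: -7877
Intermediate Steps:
l(I, P) = 99*I
M = -16
a(h) = -90 - 6*h (a(h) = -6*(15 + h) = -90 - 6*h)
C(S) = 7 + S² (C(S) = 7 + S*S = 7 + S²)
C(a(M)) - l(84 + A(-4), L(-9)) = (7 + (-90 - 6*(-16))²) - 99*(84 - 4) = (7 + (-90 + 96)²) - 99*80 = (7 + 6²) - 1*7920 = (7 + 36) - 7920 = 43 - 7920 = -7877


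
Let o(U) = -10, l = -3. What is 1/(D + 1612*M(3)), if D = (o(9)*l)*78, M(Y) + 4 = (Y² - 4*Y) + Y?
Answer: -1/4108 ≈ -0.00024343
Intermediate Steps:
M(Y) = -4 + Y² - 3*Y (M(Y) = -4 + ((Y² - 4*Y) + Y) = -4 + (Y² - 3*Y) = -4 + Y² - 3*Y)
D = 2340 (D = -10*(-3)*78 = 30*78 = 2340)
1/(D + 1612*M(3)) = 1/(2340 + 1612*(-4 + 3² - 3*3)) = 1/(2340 + 1612*(-4 + 9 - 9)) = 1/(2340 + 1612*(-4)) = 1/(2340 - 6448) = 1/(-4108) = -1/4108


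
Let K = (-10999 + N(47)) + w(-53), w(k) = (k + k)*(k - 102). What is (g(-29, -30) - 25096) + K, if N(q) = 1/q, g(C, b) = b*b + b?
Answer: -883364/47 ≈ -18795.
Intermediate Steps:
g(C, b) = b + b² (g(C, b) = b² + b = b + b²)
w(k) = 2*k*(-102 + k) (w(k) = (2*k)*(-102 + k) = 2*k*(-102 + k))
K = 255258/47 (K = (-10999 + 1/47) + 2*(-53)*(-102 - 53) = (-10999 + 1/47) + 2*(-53)*(-155) = -516952/47 + 16430 = 255258/47 ≈ 5431.0)
(g(-29, -30) - 25096) + K = (-30*(1 - 30) - 25096) + 255258/47 = (-30*(-29) - 25096) + 255258/47 = (870 - 25096) + 255258/47 = -24226 + 255258/47 = -883364/47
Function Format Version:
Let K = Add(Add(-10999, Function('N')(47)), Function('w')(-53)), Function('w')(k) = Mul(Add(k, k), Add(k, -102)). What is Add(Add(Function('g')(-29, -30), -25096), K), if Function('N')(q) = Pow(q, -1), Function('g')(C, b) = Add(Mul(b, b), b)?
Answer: Rational(-883364, 47) ≈ -18795.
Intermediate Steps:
Function('g')(C, b) = Add(b, Pow(b, 2)) (Function('g')(C, b) = Add(Pow(b, 2), b) = Add(b, Pow(b, 2)))
Function('w')(k) = Mul(2, k, Add(-102, k)) (Function('w')(k) = Mul(Mul(2, k), Add(-102, k)) = Mul(2, k, Add(-102, k)))
K = Rational(255258, 47) (K = Add(Add(-10999, Pow(47, -1)), Mul(2, -53, Add(-102, -53))) = Add(Add(-10999, Rational(1, 47)), Mul(2, -53, -155)) = Add(Rational(-516952, 47), 16430) = Rational(255258, 47) ≈ 5431.0)
Add(Add(Function('g')(-29, -30), -25096), K) = Add(Add(Mul(-30, Add(1, -30)), -25096), Rational(255258, 47)) = Add(Add(Mul(-30, -29), -25096), Rational(255258, 47)) = Add(Add(870, -25096), Rational(255258, 47)) = Add(-24226, Rational(255258, 47)) = Rational(-883364, 47)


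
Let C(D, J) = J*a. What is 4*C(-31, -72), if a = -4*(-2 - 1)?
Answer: -3456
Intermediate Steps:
a = 12 (a = -4*(-3) = 12)
C(D, J) = 12*J (C(D, J) = J*12 = 12*J)
4*C(-31, -72) = 4*(12*(-72)) = 4*(-864) = -3456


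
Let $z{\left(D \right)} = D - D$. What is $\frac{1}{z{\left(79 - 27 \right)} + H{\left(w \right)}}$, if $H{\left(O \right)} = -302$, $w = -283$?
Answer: $- \frac{1}{302} \approx -0.0033113$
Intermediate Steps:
$z{\left(D \right)} = 0$
$\frac{1}{z{\left(79 - 27 \right)} + H{\left(w \right)}} = \frac{1}{0 - 302} = \frac{1}{-302} = - \frac{1}{302}$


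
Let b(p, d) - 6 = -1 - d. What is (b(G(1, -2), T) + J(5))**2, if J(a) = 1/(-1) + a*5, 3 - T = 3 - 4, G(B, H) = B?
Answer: 625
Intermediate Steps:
T = 4 (T = 3 - (3 - 4) = 3 - 1*(-1) = 3 + 1 = 4)
b(p, d) = 5 - d (b(p, d) = 6 + (-1 - d) = 5 - d)
J(a) = -1 + 5*a
(b(G(1, -2), T) + J(5))**2 = ((5 - 1*4) + (-1 + 5*5))**2 = ((5 - 4) + (-1 + 25))**2 = (1 + 24)**2 = 25**2 = 625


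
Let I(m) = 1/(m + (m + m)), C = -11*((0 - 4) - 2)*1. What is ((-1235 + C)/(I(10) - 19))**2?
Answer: 1229904900/323761 ≈ 3798.8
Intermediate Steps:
C = 66 (C = -11*(-4 - 2)*1 = -11*(-6)*1 = 66*1 = 66)
I(m) = 1/(3*m) (I(m) = 1/(m + 2*m) = 1/(3*m))
((-1235 + C)/(I(10) - 19))**2 = ((-1235 + 66)/((1/3)/10 - 19))**2 = (-1169/((1/3)*(1/10) - 19))**2 = (-1169/(1/30 - 19))**2 = (-1169/(-569/30))**2 = (-1169*(-30/569))**2 = (35070/569)**2 = 1229904900/323761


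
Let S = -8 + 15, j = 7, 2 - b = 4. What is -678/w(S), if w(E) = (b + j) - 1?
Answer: -339/2 ≈ -169.50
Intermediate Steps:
b = -2 (b = 2 - 1*4 = 2 - 4 = -2)
S = 7
w(E) = 4 (w(E) = (-2 + 7) - 1 = 5 - 1 = 4)
-678/w(S) = -678/4 = -678*1/4 = -339/2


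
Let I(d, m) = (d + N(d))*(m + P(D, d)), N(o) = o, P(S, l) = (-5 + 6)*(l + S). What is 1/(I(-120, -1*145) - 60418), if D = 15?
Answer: -1/418 ≈ -0.0023923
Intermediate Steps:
P(S, l) = S + l (P(S, l) = 1*(S + l) = S + l)
I(d, m) = 2*d*(15 + d + m) (I(d, m) = (d + d)*(m + (15 + d)) = (2*d)*(15 + d + m) = 2*d*(15 + d + m))
1/(I(-120, -1*145) - 60418) = 1/(2*(-120)*(15 - 120 - 1*145) - 60418) = 1/(2*(-120)*(15 - 120 - 145) - 60418) = 1/(2*(-120)*(-250) - 60418) = 1/(60000 - 60418) = 1/(-418) = -1/418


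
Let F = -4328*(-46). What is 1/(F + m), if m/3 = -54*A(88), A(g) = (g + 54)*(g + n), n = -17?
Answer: -1/1434196 ≈ -6.9726e-7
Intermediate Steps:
A(g) = (-17 + g)*(54 + g) (A(g) = (g + 54)*(g - 17) = (54 + g)*(-17 + g) = (-17 + g)*(54 + g))
m = -1633284 (m = 3*(-54*(-918 + 88**2 + 37*88)) = 3*(-54*(-918 + 7744 + 3256)) = 3*(-54*10082) = 3*(-544428) = -1633284)
F = 199088
1/(F + m) = 1/(199088 - 1633284) = 1/(-1434196) = -1/1434196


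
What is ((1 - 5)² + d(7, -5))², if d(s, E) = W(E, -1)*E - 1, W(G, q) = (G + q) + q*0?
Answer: 2025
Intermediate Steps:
W(G, q) = G + q (W(G, q) = (G + q) + 0 = G + q)
d(s, E) = -1 + E*(-1 + E) (d(s, E) = (E - 1)*E - 1 = (-1 + E)*E - 1 = E*(-1 + E) - 1 = -1 + E*(-1 + E))
((1 - 5)² + d(7, -5))² = ((1 - 5)² + (-1 - 5*(-1 - 5)))² = ((-4)² + (-1 - 5*(-6)))² = (16 + (-1 + 30))² = (16 + 29)² = 45² = 2025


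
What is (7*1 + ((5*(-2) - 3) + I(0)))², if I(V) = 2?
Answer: 16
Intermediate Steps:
(7*1 + ((5*(-2) - 3) + I(0)))² = (7*1 + ((5*(-2) - 3) + 2))² = (7 + ((-10 - 3) + 2))² = (7 + (-13 + 2))² = (7 - 11)² = (-4)² = 16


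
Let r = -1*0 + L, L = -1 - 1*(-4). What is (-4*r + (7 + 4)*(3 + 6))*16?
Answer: 1392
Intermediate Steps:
L = 3 (L = -1 + 4 = 3)
r = 3 (r = -1*0 + 3 = 0 + 3 = 3)
(-4*r + (7 + 4)*(3 + 6))*16 = (-4*3 + (7 + 4)*(3 + 6))*16 = (-12 + 11*9)*16 = (-12 + 99)*16 = 87*16 = 1392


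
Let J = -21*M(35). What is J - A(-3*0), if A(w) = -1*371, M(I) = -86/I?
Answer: 2113/5 ≈ 422.60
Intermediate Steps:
A(w) = -371
J = 258/5 (J = -(-1806)/35 = -21*(-86/35) = 258/5 ≈ 51.600)
J - A(-3*0) = 258/5 - 1*(-371) = 258/5 + 371 = 2113/5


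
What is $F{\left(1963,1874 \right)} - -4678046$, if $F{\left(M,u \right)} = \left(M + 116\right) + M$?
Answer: $4682088$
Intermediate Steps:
$F{\left(M,u \right)} = 116 + 2 M$ ($F{\left(M,u \right)} = \left(116 + M\right) + M = 116 + 2 M$)
$F{\left(1963,1874 \right)} - -4678046 = \left(116 + 2 \cdot 1963\right) - -4678046 = \left(116 + 3926\right) + 4678046 = 4042 + 4678046 = 4682088$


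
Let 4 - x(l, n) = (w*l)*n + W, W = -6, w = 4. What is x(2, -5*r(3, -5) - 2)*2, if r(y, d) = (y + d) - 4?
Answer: -428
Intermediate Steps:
r(y, d) = -4 + d + y (r(y, d) = (d + y) - 4 = -4 + d + y)
x(l, n) = 10 - 4*l*n (x(l, n) = 4 - ((4*l)*n - 6) = 4 - (4*l*n - 6) = 4 - (-6 + 4*l*n) = 4 + (6 - 4*l*n) = 10 - 4*l*n)
x(2, -5*r(3, -5) - 2)*2 = (10 - 4*2*(-5*(-4 - 5 + 3) - 2))*2 = (10 - 4*2*(-5*(-6) - 2))*2 = (10 - 4*2*(30 - 2))*2 = (10 - 4*2*28)*2 = (10 - 224)*2 = -214*2 = -428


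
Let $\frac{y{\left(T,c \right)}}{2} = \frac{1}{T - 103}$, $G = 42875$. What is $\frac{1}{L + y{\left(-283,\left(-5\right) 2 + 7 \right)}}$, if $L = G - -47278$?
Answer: $\frac{193}{17399528} \approx 1.1092 \cdot 10^{-5}$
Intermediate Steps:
$L = 90153$ ($L = 42875 - -47278 = 42875 + 47278 = 90153$)
$y{\left(T,c \right)} = \frac{2}{-103 + T}$ ($y{\left(T,c \right)} = \frac{2}{T - 103} = \frac{2}{-103 + T}$)
$\frac{1}{L + y{\left(-283,\left(-5\right) 2 + 7 \right)}} = \frac{1}{90153 + \frac{2}{-103 - 283}} = \frac{1}{90153 + \frac{2}{-386}} = \frac{1}{90153 + 2 \left(- \frac{1}{386}\right)} = \frac{1}{90153 - \frac{1}{193}} = \frac{1}{\frac{17399528}{193}} = \frac{193}{17399528}$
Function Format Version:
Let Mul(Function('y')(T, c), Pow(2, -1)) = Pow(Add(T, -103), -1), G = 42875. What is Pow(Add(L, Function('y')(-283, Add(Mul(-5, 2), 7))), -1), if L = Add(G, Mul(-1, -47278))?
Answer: Rational(193, 17399528) ≈ 1.1092e-5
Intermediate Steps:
L = 90153 (L = Add(42875, Mul(-1, -47278)) = Add(42875, 47278) = 90153)
Function('y')(T, c) = Mul(2, Pow(Add(-103, T), -1)) (Function('y')(T, c) = Mul(2, Pow(Add(T, -103), -1)) = Mul(2, Pow(Add(-103, T), -1)))
Pow(Add(L, Function('y')(-283, Add(Mul(-5, 2), 7))), -1) = Pow(Add(90153, Mul(2, Pow(Add(-103, -283), -1))), -1) = Pow(Add(90153, Mul(2, Pow(-386, -1))), -1) = Pow(Add(90153, Mul(2, Rational(-1, 386))), -1) = Pow(Add(90153, Rational(-1, 193)), -1) = Pow(Rational(17399528, 193), -1) = Rational(193, 17399528)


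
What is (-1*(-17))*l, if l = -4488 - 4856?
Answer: -158848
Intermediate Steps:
l = -9344
(-1*(-17))*l = -1*(-17)*(-9344) = 17*(-9344) = -158848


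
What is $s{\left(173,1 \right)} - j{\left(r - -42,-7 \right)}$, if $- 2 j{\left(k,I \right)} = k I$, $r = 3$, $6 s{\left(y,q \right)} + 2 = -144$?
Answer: $- \frac{1091}{6} \approx -181.83$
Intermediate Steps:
$s{\left(y,q \right)} = - \frac{73}{3}$ ($s{\left(y,q \right)} = - \frac{1}{3} + \frac{1}{6} \left(-144\right) = - \frac{1}{3} - 24 = - \frac{73}{3}$)
$j{\left(k,I \right)} = - \frac{I k}{2}$ ($j{\left(k,I \right)} = - \frac{k I}{2} = - \frac{I k}{2}$)
$s{\left(173,1 \right)} - j{\left(r - -42,-7 \right)} = - \frac{73}{3} - \left(- \frac{1}{2}\right) \left(-7\right) \left(3 - -42\right) = - \frac{73}{3} - \left(- \frac{1}{2}\right) \left(-7\right) \left(3 + 42\right) = - \frac{73}{3} - \left(- \frac{1}{2}\right) \left(-7\right) 45 = - \frac{73}{3} - \frac{315}{2} = - \frac{1091}{6}$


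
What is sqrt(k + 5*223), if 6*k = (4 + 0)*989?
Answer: sqrt(15969)/3 ≈ 42.123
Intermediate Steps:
k = 1978/3 (k = ((4 + 0)*989)/6 = (4*989)/6 = (1/6)*3956 = 1978/3 ≈ 659.33)
sqrt(k + 5*223) = sqrt(1978/3 + 5*223) = sqrt(1978/3 + 1115) = sqrt(5323/3) = sqrt(15969)/3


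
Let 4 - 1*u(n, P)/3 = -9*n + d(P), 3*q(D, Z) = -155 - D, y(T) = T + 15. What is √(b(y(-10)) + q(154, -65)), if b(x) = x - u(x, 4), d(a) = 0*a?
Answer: 7*I*√5 ≈ 15.652*I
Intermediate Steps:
d(a) = 0
y(T) = 15 + T
q(D, Z) = -155/3 - D/3 (q(D, Z) = (-155 - D)/3 = -155/3 - D/3)
u(n, P) = 12 + 27*n (u(n, P) = 12 - 3*(-9*n + 0) = 12 - (-27)*n = 12 + 27*n)
b(x) = -12 - 26*x (b(x) = x - (12 + 27*x) = x + (-12 - 27*x) = -12 - 26*x)
√(b(y(-10)) + q(154, -65)) = √((-12 - 26*(15 - 10)) + (-155/3 - ⅓*154)) = √((-12 - 26*5) + (-155/3 - 154/3)) = √((-12 - 130) - 103) = √(-142 - 103) = √(-245) = 7*I*√5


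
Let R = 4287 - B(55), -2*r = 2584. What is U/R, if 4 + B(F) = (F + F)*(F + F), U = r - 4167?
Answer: 5459/7809 ≈ 0.69907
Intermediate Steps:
r = -1292 (r = -½*2584 = -1292)
U = -5459 (U = -1292 - 4167 = -5459)
B(F) = -4 + 4*F² (B(F) = -4 + (F + F)*(F + F) = -4 + (2*F)*(2*F) = -4 + 4*F²)
R = -7809 (R = 4287 - (-4 + 4*55²) = 4287 - (-4 + 4*3025) = 4287 - (-4 + 12100) = 4287 - 1*12096 = 4287 - 12096 = -7809)
U/R = -5459/(-7809) = -5459*(-1/7809) = 5459/7809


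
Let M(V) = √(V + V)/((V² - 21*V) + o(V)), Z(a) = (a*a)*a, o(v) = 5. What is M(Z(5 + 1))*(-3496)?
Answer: -41952*√3/42125 ≈ -1.7249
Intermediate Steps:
Z(a) = a³ (Z(a) = a²*a = a³)
M(V) = √2*√V/(5 + V² - 21*V) (M(V) = √(V + V)/((V² - 21*V) + 5) = √(2*V)/(5 + V² - 21*V) = (√2*√V)/(5 + V² - 21*V) = √2*√V/(5 + V² - 21*V))
M(Z(5 + 1))*(-3496) = (√2*√((5 + 1)³)/(5 + ((5 + 1)³)² - 21*(5 + 1)³))*(-3496) = (√2*√(6³)/(5 + (6³)² - 21*6³))*(-3496) = (√2*√216/(5 + 216² - 21*216))*(-3496) = (√2*(6*√6)/(5 + 46656 - 4536))*(-3496) = (√2*(6*√6)/42125)*(-3496) = (√2*(6*√6)*(1/42125))*(-3496) = (12*√3/42125)*(-3496) = -41952*√3/42125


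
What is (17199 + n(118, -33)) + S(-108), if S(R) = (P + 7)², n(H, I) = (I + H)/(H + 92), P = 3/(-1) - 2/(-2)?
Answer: 723425/42 ≈ 17224.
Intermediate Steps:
P = -2 (P = 3*(-1) - 2*(-½) = -3 + 1 = -2)
n(H, I) = (H + I)/(92 + H)
S(R) = 25 (S(R) = (-2 + 7)² = 5² = 25)
(17199 + n(118, -33)) + S(-108) = (17199 + (118 - 33)/(92 + 118)) + 25 = (17199 + 85/210) + 25 = (17199 + (1/210)*85) + 25 = (17199 + 17/42) + 25 = 722375/42 + 25 = 723425/42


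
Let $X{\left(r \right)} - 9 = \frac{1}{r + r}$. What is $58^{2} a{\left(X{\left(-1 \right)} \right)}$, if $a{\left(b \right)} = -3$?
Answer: $-10092$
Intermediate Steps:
$X{\left(r \right)} = 9 + \frac{1}{2 r}$ ($X{\left(r \right)} = 9 + \frac{1}{r + r} = 9 + \frac{1}{2 r}$)
$58^{2} a{\left(X{\left(-1 \right)} \right)} = 58^{2} \left(-3\right) = 3364 \left(-3\right) = -10092$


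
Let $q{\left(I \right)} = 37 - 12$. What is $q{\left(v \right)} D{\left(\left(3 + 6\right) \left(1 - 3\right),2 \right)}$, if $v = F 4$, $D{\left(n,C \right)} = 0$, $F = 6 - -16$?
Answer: $0$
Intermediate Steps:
$F = 22$ ($F = 6 + 16 = 22$)
$v = 88$ ($v = 22 \cdot 4 = 88$)
$q{\left(I \right)} = 25$
$q{\left(v \right)} D{\left(\left(3 + 6\right) \left(1 - 3\right),2 \right)} = 25 \cdot 0 = 0$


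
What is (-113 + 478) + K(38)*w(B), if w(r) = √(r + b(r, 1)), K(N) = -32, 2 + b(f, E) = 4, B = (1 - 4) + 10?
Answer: 269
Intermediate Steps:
B = 7 (B = -3 + 10 = 7)
b(f, E) = 2 (b(f, E) = -2 + 4 = 2)
w(r) = √(2 + r) (w(r) = √(r + 2) = √(2 + r))
(-113 + 478) + K(38)*w(B) = (-113 + 478) - 32*√(2 + 7) = 365 - 32*√9 = 365 - 32*3 = 365 - 96 = 269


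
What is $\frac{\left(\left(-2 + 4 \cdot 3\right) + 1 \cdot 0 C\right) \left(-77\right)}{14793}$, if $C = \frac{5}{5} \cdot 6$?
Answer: $- \frac{770}{14793} \approx -0.052052$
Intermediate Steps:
$C = 6$ ($C = 5 \cdot \frac{1}{5} \cdot 6 = 1 \cdot 6 = 6$)
$\frac{\left(\left(-2 + 4 \cdot 3\right) + 1 \cdot 0 C\right) \left(-77\right)}{14793} = \frac{\left(\left(-2 + 4 \cdot 3\right) + 1 \cdot 0 \cdot 6\right) \left(-77\right)}{14793} = \left(\left(-2 + 12\right) + 0 \cdot 6\right) \left(-77\right) \frac{1}{14793} = \left(10 + 0\right) \left(-77\right) \frac{1}{14793} = 10 \left(-77\right) \frac{1}{14793} = \left(-770\right) \frac{1}{14793} = - \frac{770}{14793}$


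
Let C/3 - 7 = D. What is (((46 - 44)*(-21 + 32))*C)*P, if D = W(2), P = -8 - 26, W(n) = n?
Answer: -20196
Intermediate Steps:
P = -34
D = 2
C = 27 (C = 21 + 3*2 = 21 + 6 = 27)
(((46 - 44)*(-21 + 32))*C)*P = (((46 - 44)*(-21 + 32))*27)*(-34) = ((2*11)*27)*(-34) = (22*27)*(-34) = 594*(-34) = -20196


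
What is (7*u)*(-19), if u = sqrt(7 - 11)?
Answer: -266*I ≈ -266.0*I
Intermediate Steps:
u = 2*I (u = sqrt(-4) = 2*I ≈ 2.0*I)
(7*u)*(-19) = (7*(2*I))*(-19) = (14*I)*(-19) = -266*I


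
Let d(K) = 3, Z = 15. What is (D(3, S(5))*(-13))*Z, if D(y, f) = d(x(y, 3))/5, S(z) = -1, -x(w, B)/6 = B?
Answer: -117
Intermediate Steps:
x(w, B) = -6*B
D(y, f) = ⅗ (D(y, f) = 3/5 = 3*(⅕) = ⅗)
(D(3, S(5))*(-13))*Z = ((⅗)*(-13))*15 = -39/5*15 = -117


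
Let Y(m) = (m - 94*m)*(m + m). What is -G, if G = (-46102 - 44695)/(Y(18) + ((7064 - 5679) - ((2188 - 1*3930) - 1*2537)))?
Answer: -12971/7800 ≈ -1.6629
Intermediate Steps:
Y(m) = -186*m**2 (Y(m) = (-93*m)*(2*m) = -186*m**2)
G = 12971/7800 (G = (-46102 - 44695)/(-186*18**2 + ((7064 - 5679) - ((2188 - 1*3930) - 1*2537))) = -90797/(-186*324 + (1385 - ((2188 - 3930) - 2537))) = -90797/(-60264 + (1385 - (-1742 - 2537))) = -90797/(-60264 + (1385 - 1*(-4279))) = -90797/(-60264 + (1385 + 4279)) = -90797/(-60264 + 5664) = -90797/(-54600) = -90797*(-1/54600) = 12971/7800 ≈ 1.6629)
-G = -1*12971/7800 = -12971/7800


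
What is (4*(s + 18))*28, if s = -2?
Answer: 1792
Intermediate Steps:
(4*(s + 18))*28 = (4*(-2 + 18))*28 = (4*16)*28 = 64*28 = 1792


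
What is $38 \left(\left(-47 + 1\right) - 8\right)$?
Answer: $-2052$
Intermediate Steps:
$38 \left(\left(-47 + 1\right) - 8\right) = 38 \left(-46 - 8\right) = 38 \left(-54\right) = -2052$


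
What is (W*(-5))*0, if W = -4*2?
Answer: 0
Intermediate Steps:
W = -8
(W*(-5))*0 = -8*(-5)*0 = 40*0 = 0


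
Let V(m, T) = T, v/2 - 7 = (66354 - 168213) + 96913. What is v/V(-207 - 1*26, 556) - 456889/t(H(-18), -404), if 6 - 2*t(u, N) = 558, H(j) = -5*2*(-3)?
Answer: 62825989/38364 ≈ 1637.6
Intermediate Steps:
H(j) = 30 (H(j) = -10*(-3) = 30)
t(u, N) = -276 (t(u, N) = 3 - ½*558 = 3 - 279 = -276)
v = -9878 (v = 14 + 2*((66354 - 168213) + 96913) = 14 + 2*(-101859 + 96913) = 14 + 2*(-4946) = 14 - 9892 = -9878)
v/V(-207 - 1*26, 556) - 456889/t(H(-18), -404) = -9878/556 - 456889/(-276) = -9878*1/556 - 456889*(-1/276) = -4939/278 + 456889/276 = 62825989/38364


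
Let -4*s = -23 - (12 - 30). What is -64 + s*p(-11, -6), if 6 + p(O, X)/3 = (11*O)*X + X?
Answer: 5227/2 ≈ 2613.5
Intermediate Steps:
p(O, X) = -18 + 3*X + 33*O*X (p(O, X) = -18 + 3*((11*O)*X + X) = -18 + 3*(11*O*X + X) = -18 + 3*(X + 11*O*X) = -18 + (3*X + 33*O*X) = -18 + 3*X + 33*O*X)
s = 5/4 (s = -(-23 - (12 - 30))/4 = -(-23 - 1*(-18))/4 = -(-23 + 18)/4 = -¼*(-5) = 5/4 ≈ 1.2500)
-64 + s*p(-11, -6) = -64 + 5*(-18 + 3*(-6) + 33*(-11)*(-6))/4 = -64 + 5*(-18 - 18 + 2178)/4 = -64 + (5/4)*2142 = -64 + 5355/2 = 5227/2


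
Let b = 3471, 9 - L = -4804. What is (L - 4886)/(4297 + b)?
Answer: -73/7768 ≈ -0.0093975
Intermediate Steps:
L = 4813 (L = 9 - 1*(-4804) = 9 + 4804 = 4813)
(L - 4886)/(4297 + b) = (4813 - 4886)/(4297 + 3471) = -73/7768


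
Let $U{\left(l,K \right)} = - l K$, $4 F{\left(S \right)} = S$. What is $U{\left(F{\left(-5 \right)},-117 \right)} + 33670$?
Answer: $\frac{134095}{4} \approx 33524.0$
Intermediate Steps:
$F{\left(S \right)} = \frac{S}{4}$
$U{\left(l,K \right)} = - K l$
$U{\left(F{\left(-5 \right)},-117 \right)} + 33670 = \left(-1\right) \left(-117\right) \frac{1}{4} \left(-5\right) + 33670 = \left(-1\right) \left(-117\right) \left(- \frac{5}{4}\right) + 33670 = - \frac{585}{4} + 33670 = \frac{134095}{4}$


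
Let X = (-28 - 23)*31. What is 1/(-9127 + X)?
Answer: -1/10708 ≈ -9.3388e-5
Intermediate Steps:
X = -1581 (X = -51*31 = -1581)
1/(-9127 + X) = 1/(-9127 - 1581) = 1/(-10708) = -1/10708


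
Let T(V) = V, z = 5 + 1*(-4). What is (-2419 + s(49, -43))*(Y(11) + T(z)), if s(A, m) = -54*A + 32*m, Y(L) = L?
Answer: -77292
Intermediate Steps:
z = 1 (z = 5 - 4 = 1)
(-2419 + s(49, -43))*(Y(11) + T(z)) = (-2419 + (-54*49 + 32*(-43)))*(11 + 1) = (-2419 + (-2646 - 1376))*12 = (-2419 - 4022)*12 = -6441*12 = -77292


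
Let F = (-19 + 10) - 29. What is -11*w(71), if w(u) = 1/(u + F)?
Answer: -⅓ ≈ -0.33333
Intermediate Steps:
F = -38 (F = -9 - 29 = -38)
w(u) = 1/(-38 + u) (w(u) = 1/(u - 38) = 1/(-38 + u))
-11*w(71) = -11/(-38 + 71) = -11/33 = -11*1/33 = -⅓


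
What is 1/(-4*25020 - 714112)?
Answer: -1/814192 ≈ -1.2282e-6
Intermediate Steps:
1/(-4*25020 - 714112) = 1/(-100080 - 714112) = 1/(-814192) = -1/814192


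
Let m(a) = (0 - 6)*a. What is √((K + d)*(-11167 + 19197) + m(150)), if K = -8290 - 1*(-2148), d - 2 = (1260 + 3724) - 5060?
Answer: 2*I*√12478845 ≈ 7065.1*I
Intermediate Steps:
m(a) = -6*a
d = -74 (d = 2 + ((1260 + 3724) - 5060) = 2 + (4984 - 5060) = 2 - 76 = -74)
K = -6142 (K = -8290 + 2148 = -6142)
√((K + d)*(-11167 + 19197) + m(150)) = √((-6142 - 74)*(-11167 + 19197) - 6*150) = √(-6216*8030 - 900) = √(-49914480 - 900) = √(-49915380) = 2*I*√12478845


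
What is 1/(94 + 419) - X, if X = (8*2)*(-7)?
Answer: 57457/513 ≈ 112.00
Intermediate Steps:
X = -112 (X = 16*(-7) = -112)
1/(94 + 419) - X = 1/(94 + 419) - 1*(-112) = 1/513 + 112 = 57457/513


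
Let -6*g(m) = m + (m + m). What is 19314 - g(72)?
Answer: 19350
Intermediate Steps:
g(m) = -m/2 (g(m) = -(m + (m + m))/6 = -(m + 2*m)/6 = -m/2)
19314 - g(72) = 19314 - (-1)*72/2 = 19314 - 1*(-36) = 19314 + 36 = 19350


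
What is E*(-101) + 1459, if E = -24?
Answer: 3883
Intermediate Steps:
E*(-101) + 1459 = -24*(-101) + 1459 = 2424 + 1459 = 3883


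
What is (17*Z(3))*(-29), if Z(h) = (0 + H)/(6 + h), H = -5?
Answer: 2465/9 ≈ 273.89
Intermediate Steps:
Z(h) = -5/(6 + h) (Z(h) = (0 - 5)/(6 + h) = -5/(6 + h))
(17*Z(3))*(-29) = (17*(-5/(6 + 3)))*(-29) = (17*(-5/9))*(-29) = -85/9*(-29) = 2465/9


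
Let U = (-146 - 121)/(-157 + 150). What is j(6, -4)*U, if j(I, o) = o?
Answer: -1068/7 ≈ -152.57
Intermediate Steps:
U = 267/7 (U = -267/(-7) = -267*(-⅐) = 267/7 ≈ 38.143)
j(6, -4)*U = -4*267/7 = -1068/7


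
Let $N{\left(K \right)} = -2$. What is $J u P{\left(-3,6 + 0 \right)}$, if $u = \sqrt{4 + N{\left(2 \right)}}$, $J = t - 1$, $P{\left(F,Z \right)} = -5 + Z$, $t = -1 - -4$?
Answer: $2 \sqrt{2} \approx 2.8284$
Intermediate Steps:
$t = 3$ ($t = -1 + 4 = 3$)
$J = 2$ ($J = 3 - 1 = 2$)
$u = \sqrt{2}$ ($u = \sqrt{4 - 2} = \sqrt{2} \approx 1.4142$)
$J u P{\left(-3,6 + 0 \right)} = 2 \sqrt{2} \left(-5 + \left(6 + 0\right)\right) = 2 \sqrt{2} \left(-5 + 6\right) = 2 \sqrt{2} \cdot 1 = 2 \sqrt{2}$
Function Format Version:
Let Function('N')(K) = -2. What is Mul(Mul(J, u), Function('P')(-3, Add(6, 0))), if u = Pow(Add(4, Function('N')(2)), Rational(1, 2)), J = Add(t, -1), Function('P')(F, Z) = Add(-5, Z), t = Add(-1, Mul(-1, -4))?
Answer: Mul(2, Pow(2, Rational(1, 2))) ≈ 2.8284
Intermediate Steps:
t = 3 (t = Add(-1, 4) = 3)
J = 2 (J = Add(3, -1) = 2)
u = Pow(2, Rational(1, 2)) (u = Pow(Add(4, -2), Rational(1, 2)) = Pow(2, Rational(1, 2)) ≈ 1.4142)
Mul(Mul(J, u), Function('P')(-3, Add(6, 0))) = Mul(Mul(2, Pow(2, Rational(1, 2))), Add(-5, Add(6, 0))) = Mul(Mul(2, Pow(2, Rational(1, 2))), Add(-5, 6)) = Mul(Mul(2, Pow(2, Rational(1, 2))), 1) = Mul(2, Pow(2, Rational(1, 2)))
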